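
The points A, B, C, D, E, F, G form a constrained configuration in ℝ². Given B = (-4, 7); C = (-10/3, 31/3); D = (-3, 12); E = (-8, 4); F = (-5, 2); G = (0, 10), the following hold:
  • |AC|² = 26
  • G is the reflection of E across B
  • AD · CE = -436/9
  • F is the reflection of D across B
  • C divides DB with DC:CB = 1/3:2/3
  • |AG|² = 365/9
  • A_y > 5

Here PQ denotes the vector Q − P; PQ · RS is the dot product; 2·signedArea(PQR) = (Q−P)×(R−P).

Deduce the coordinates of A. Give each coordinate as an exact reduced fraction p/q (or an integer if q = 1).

A = (-13/3, 16/3)

1. A_x = -13/3  [line 14/3·x + 19/3·y + -122/9 = 0 ∩ |AG|² = 365/9]
2. A_y = 16/3  [line 14/3·x + 19/3·y + -122/9 = 0 ∩ |AG|² = 365/9]
   → A = (-13/3, 16/3)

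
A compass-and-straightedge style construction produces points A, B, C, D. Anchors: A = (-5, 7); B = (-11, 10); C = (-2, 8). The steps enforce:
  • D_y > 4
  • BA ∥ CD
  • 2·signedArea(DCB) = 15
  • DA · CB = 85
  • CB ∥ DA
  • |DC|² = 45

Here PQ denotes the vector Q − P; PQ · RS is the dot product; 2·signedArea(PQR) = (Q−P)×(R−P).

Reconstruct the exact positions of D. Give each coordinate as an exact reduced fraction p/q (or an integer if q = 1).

1. D_x = 4  [CB ∥ DA ∩ BA ∥ CD]
2. D_y = 5  [CB ∥ DA ∩ BA ∥ CD]
   → D = (4, 5)

D = (4, 5)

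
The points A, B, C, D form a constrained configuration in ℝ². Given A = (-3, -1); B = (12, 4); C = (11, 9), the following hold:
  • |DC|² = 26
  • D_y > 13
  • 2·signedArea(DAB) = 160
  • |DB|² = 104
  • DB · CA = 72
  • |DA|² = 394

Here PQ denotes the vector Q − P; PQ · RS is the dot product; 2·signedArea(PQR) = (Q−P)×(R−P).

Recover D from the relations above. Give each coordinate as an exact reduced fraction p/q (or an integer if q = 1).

1. D_x = 10  [DB · CA = 72 ∩ 2·signedArea(DAB) = 160]
2. D_y = 14  [DB · CA = 72 ∩ 2·signedArea(DAB) = 160]
   → D = (10, 14)

D = (10, 14)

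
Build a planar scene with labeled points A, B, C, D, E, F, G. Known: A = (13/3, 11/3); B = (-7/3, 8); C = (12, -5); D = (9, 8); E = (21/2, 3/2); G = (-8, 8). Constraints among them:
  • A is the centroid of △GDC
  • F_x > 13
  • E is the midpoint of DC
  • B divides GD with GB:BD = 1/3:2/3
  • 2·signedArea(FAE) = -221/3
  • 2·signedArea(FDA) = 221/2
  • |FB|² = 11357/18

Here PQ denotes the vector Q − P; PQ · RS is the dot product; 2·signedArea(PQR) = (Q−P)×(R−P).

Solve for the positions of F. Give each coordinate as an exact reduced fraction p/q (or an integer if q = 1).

F = (27/2, -23/2)

1. F_x = 27/2  [2·signedArea(FAE) = -221/3 ∩ 2·signedArea(FDA) = 221/2]
2. F_y = -23/2  [2·signedArea(FAE) = -221/3 ∩ 2·signedArea(FDA) = 221/2]
   → F = (27/2, -23/2)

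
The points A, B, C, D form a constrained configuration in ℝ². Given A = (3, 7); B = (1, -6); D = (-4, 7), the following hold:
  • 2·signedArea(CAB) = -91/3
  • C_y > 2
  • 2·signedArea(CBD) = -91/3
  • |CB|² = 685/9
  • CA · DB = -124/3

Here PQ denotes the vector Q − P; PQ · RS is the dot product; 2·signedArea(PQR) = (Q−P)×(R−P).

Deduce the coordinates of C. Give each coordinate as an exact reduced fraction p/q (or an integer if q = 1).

1. C_x = 0  [2·signedArea(CAB) = -91/3 ∩ 2·signedArea(CBD) = -91/3]
2. C_y = 8/3  [2·signedArea(CAB) = -91/3 ∩ 2·signedArea(CBD) = -91/3]
   → C = (0, 8/3)

C = (0, 8/3)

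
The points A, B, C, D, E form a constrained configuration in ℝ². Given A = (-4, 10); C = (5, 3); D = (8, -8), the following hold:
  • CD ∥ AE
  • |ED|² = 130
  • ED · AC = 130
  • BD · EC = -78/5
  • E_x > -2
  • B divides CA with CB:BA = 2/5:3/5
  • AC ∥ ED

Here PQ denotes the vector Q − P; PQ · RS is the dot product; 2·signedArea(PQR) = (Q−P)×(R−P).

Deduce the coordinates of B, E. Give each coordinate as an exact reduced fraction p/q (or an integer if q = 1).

B = (7/5, 29/5)
E = (-1, -1)

1. B_x = 7/5  [B divides CA with CB:BA = 2/5:3/5]
2. B_y = 29/5  [B divides CA with CB:BA = 2/5:3/5]
   → B = (7/5, 29/5)
3. E_x = -1  [AC ∥ ED ∩ CD ∥ AE]
4. E_y = -1  [AC ∥ ED ∩ CD ∥ AE]
   → E = (-1, -1)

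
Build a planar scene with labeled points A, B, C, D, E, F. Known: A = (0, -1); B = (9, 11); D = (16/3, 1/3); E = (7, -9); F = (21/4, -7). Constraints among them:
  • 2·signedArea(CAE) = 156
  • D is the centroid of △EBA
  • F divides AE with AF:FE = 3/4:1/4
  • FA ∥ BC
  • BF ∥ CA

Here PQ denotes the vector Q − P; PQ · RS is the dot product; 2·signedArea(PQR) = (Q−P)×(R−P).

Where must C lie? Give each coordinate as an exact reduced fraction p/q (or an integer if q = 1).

C = (15/4, 17)

1. C_x = 15/4  [BF ∥ CA ∩ FA ∥ BC]
2. C_y = 17  [BF ∥ CA ∩ FA ∥ BC]
   → C = (15/4, 17)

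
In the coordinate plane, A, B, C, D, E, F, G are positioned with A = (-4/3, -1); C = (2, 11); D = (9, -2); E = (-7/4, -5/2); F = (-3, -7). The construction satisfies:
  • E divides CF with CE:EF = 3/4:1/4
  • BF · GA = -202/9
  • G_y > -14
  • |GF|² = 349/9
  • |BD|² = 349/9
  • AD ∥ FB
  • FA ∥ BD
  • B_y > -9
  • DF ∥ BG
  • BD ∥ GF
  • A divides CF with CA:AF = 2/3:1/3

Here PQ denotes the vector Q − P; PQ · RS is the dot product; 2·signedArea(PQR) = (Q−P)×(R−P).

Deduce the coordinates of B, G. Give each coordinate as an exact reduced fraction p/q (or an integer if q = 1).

1. B_x = 22/3  [FA ∥ BD ∩ AD ∥ FB]
2. B_y = -8  [FA ∥ BD ∩ AD ∥ FB]
   → B = (22/3, -8)
3. G_x = -14/3  [BD ∥ GF ∩ DF ∥ BG]
4. G_y = -13  [BD ∥ GF ∩ DF ∥ BG]
   → G = (-14/3, -13)

B = (22/3, -8)
G = (-14/3, -13)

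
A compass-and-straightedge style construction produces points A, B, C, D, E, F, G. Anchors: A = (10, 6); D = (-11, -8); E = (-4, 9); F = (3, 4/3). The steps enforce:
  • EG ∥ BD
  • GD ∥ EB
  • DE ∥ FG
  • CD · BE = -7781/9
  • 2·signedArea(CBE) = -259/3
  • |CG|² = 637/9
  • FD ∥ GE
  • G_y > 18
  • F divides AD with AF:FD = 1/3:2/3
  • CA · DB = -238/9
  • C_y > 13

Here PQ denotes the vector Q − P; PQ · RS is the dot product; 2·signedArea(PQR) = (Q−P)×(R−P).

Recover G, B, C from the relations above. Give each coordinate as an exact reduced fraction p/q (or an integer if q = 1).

B = (-25, -52/3)
C = (3, 41/3)
G = (10, 55/3)

1. G_x = 10  [FD ∥ GE ∩ DE ∥ FG]
2. G_y = 55/3  [FD ∥ GE ∩ DE ∥ FG]
   → G = (10, 55/3)
3. B_x = -25  [EG ∥ BD ∩ GD ∥ EB]
4. B_y = -52/3  [EG ∥ BD ∩ GD ∥ EB]
   → B = (-25, -52/3)
5. C_x = 3  [CA · DB = -238/9 ∩ CD · BE = -7781/9]
6. C_y = 41/3  [CA · DB = -238/9 ∩ CD · BE = -7781/9]
   → C = (3, 41/3)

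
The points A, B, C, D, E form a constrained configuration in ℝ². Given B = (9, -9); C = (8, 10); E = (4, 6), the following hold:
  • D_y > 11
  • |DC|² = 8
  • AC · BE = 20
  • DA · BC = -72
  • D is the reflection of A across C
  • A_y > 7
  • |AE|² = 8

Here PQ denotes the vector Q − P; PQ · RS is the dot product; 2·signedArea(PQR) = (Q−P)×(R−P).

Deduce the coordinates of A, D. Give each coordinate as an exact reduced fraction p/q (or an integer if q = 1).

1. A_x = 6  [line 5·x + -15·y + 90 = 0 ∩ |AE|² = 8]
2. A_y = 8  [line 5·x + -15·y + 90 = 0 ∩ |AE|² = 8]
   → A = (6, 8)
3. D_x = 10  [D is the reflection of A across C]
4. D_y = 12  [D is the reflection of A across C]
   → D = (10, 12)

A = (6, 8)
D = (10, 12)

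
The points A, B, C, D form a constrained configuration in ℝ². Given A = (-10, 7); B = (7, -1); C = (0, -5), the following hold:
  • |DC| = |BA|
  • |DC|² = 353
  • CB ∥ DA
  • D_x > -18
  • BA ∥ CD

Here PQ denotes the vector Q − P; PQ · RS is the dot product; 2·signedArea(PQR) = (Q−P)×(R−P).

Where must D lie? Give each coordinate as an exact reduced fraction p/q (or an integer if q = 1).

D = (-17, 3)

1. D_x = -17  [CB ∥ DA ∩ BA ∥ CD]
2. D_y = 3  [CB ∥ DA ∩ BA ∥ CD]
   → D = (-17, 3)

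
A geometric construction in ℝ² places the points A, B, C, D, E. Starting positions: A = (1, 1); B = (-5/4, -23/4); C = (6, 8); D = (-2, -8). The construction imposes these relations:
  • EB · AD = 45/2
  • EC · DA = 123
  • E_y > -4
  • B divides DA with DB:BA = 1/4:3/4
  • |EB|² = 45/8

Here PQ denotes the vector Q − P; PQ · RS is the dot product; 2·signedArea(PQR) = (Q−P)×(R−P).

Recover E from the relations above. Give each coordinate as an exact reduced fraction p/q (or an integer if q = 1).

1. E_x = -1/2  [line 3·x + 9·y + 33 = 0 ∩ |EB|² = 45/8]
2. E_y = -7/2  [line 3·x + 9·y + 33 = 0 ∩ |EB|² = 45/8]
   → E = (-1/2, -7/2)

E = (-1/2, -7/2)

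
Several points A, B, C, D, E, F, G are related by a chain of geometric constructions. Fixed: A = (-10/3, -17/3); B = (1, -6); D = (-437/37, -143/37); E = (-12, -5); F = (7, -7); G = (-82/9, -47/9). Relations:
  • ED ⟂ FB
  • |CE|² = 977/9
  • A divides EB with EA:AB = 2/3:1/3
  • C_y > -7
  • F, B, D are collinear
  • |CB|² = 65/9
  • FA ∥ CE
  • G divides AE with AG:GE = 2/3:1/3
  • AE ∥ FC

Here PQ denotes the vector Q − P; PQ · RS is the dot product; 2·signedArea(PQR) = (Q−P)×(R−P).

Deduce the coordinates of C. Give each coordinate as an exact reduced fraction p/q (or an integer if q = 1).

1. C_x = -5/3  [FA ∥ CE ∩ AE ∥ FC]
2. C_y = -19/3  [FA ∥ CE ∩ AE ∥ FC]
   → C = (-5/3, -19/3)

C = (-5/3, -19/3)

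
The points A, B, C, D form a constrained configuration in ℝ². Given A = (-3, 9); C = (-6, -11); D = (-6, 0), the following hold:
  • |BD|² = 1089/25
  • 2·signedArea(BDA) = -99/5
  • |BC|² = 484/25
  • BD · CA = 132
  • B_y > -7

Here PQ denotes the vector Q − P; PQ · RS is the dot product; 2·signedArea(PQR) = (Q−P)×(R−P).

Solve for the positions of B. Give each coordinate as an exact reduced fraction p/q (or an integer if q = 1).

1. B_x = -6  [BD · CA = 132 ∩ 2·signedArea(BDA) = -99/5]
2. B_y = -33/5  [BD · CA = 132 ∩ 2·signedArea(BDA) = -99/5]
   → B = (-6, -33/5)

B = (-6, -33/5)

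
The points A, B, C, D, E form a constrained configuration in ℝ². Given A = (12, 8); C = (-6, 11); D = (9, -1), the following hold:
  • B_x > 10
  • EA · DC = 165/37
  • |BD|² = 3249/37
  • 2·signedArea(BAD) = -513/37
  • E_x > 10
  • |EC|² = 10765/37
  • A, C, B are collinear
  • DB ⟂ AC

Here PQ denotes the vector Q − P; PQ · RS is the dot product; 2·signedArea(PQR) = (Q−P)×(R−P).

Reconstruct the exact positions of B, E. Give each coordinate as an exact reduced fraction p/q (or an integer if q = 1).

1. B_x = 390/37  [A, C, B are collinear ∩ DB ⟂ AC]
2. B_y = 305/37  [A, C, B are collinear ∩ DB ⟂ AC]
   → B = (390/37, 305/37)
3. E_x = 371/37  [line 15·x + -12·y + -3273/37 = 0 ∩ |EC|² = 10765/37]
4. E_y = 191/37  [line 15·x + -12·y + -3273/37 = 0 ∩ |EC|² = 10765/37]
   → E = (371/37, 191/37)

B = (390/37, 305/37)
E = (371/37, 191/37)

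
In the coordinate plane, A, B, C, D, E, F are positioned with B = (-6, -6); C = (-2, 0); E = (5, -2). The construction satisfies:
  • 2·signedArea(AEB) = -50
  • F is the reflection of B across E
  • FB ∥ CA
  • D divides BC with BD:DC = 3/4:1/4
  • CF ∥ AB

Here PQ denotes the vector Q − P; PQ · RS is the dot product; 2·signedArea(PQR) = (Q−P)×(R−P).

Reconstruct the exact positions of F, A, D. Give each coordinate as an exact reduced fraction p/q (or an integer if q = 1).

A = (-24, -8)
D = (-3, -3/2)
F = (16, 2)

1. F_x = 16  [F is the reflection of B across E]
2. F_y = 2  [F is the reflection of B across E]
   → F = (16, 2)
3. A_x = -24  [CF ∥ AB ∩ FB ∥ CA]
4. A_y = -8  [CF ∥ AB ∩ FB ∥ CA]
   → A = (-24, -8)
5. D_x = -3  [D divides BC with BD:DC = 3/4:1/4]
6. D_y = -3/2  [D divides BC with BD:DC = 3/4:1/4]
   → D = (-3, -3/2)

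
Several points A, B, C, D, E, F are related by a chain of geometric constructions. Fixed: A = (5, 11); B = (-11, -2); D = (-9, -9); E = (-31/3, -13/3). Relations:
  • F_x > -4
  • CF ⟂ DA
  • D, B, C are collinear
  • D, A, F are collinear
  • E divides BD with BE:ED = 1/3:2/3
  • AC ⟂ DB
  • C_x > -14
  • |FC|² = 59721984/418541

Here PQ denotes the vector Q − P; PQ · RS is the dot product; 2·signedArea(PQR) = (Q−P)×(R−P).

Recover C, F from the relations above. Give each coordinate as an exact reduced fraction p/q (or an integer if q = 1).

1. C_x = -701/53  [D, B, C are collinear ∩ AC ⟂ DB]
2. C_y = 307/53  [D, B, C are collinear ∩ AC ⟂ DB]
   → C = (-701/53, 307/53)
3. F_x = -27169/7897  [D, A, F are collinear ∩ CF ⟂ DA]
4. F_y = -8353/7897  [D, A, F are collinear ∩ CF ⟂ DA]
   → F = (-27169/7897, -8353/7897)

C = (-701/53, 307/53)
F = (-27169/7897, -8353/7897)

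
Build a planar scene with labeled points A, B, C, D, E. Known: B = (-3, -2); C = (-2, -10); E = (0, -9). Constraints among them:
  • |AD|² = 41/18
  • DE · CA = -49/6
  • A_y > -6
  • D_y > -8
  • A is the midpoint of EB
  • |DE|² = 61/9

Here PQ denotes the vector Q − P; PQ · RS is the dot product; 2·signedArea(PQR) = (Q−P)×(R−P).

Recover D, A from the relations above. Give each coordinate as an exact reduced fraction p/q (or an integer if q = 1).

A = (-3/2, -11/2)
D = (-5/3, -7)

1. A_x = -3/2  [A is the midpoint of EB]
2. A_y = -11/2  [A is the midpoint of EB]
   → A = (-3/2, -11/2)
3. D_x = -5/3  [line -1/2·x + -9/2·y + -97/3 = 0 ∩ |AD|² = 41/18]
4. D_y = -7  [line -1/2·x + -9/2·y + -97/3 = 0 ∩ |AD|² = 41/18]
   → D = (-5/3, -7)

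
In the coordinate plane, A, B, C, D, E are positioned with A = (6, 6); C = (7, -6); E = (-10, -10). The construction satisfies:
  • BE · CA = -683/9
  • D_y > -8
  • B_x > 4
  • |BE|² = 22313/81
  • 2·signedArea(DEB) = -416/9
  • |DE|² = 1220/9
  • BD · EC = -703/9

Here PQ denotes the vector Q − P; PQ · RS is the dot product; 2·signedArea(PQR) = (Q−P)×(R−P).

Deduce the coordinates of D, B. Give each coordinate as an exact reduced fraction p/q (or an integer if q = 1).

1. B_x = 43/9  [line 1·x + -12·y + -307/9 = 0 ∩ |BE|² = 22313/81]
2. B_y = -22/9  [line 1·x + -12·y + -307/9 = 0 ∩ |BE|² = 22313/81]
   → B = (43/9, -22/9)
3. D_x = 4/3  [2·signedArea(DEB) = -416/9 ∩ BD · EC = -703/9]
4. D_y = -22/3  [2·signedArea(DEB) = -416/9 ∩ BD · EC = -703/9]
   → D = (4/3, -22/3)

B = (43/9, -22/9)
D = (4/3, -22/3)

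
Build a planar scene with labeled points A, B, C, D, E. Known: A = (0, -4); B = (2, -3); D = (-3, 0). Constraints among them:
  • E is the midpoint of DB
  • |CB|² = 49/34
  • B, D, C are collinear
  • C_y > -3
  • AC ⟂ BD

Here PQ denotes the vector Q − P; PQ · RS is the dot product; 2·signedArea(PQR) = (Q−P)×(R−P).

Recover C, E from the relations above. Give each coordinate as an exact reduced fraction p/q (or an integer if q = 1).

C = (33/34, -81/34)
E = (-1/2, -3/2)

1. C_x = 33/34  [B, D, C are collinear ∩ AC ⟂ BD]
2. C_y = -81/34  [B, D, C are collinear ∩ AC ⟂ BD]
   → C = (33/34, -81/34)
3. E_x = -1/2  [E is the midpoint of DB]
4. E_y = -3/2  [E is the midpoint of DB]
   → E = (-1/2, -3/2)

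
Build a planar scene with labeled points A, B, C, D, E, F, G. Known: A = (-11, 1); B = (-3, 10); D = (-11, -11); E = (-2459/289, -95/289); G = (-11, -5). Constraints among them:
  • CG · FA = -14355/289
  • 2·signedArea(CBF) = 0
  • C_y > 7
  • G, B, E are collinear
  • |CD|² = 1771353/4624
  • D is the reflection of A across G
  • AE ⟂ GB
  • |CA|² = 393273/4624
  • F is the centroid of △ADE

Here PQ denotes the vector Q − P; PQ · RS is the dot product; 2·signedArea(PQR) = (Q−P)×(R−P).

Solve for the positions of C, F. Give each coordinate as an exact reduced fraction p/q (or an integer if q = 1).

C = (-1265/289, 8575/1156)
F = (-2939/289, -995/289)

1. F_x = -2939/289  [F is the centroid of △ADE]
2. F_y = -995/289  [F is the centroid of △ADE]
   → F = (-2939/289, -995/289)
3. C_x = -1265/289  [2·signedArea(CBF) = 0 ∩ CG · FA = -14355/289]
4. C_y = 8575/1156  [2·signedArea(CBF) = 0 ∩ CG · FA = -14355/289]
   → C = (-1265/289, 8575/1156)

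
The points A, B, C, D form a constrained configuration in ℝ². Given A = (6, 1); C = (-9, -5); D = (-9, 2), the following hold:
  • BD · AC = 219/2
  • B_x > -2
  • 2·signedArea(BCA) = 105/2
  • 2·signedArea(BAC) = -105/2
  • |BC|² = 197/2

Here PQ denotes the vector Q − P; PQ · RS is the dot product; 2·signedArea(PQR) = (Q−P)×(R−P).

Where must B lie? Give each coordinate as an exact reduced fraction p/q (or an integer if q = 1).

B = (-3/2, 3/2)

1. B_x = -3/2  [2·signedArea(BAC) = -105/2 ∩ BD · AC = 219/2]
2. B_y = 3/2  [2·signedArea(BAC) = -105/2 ∩ BD · AC = 219/2]
   → B = (-3/2, 3/2)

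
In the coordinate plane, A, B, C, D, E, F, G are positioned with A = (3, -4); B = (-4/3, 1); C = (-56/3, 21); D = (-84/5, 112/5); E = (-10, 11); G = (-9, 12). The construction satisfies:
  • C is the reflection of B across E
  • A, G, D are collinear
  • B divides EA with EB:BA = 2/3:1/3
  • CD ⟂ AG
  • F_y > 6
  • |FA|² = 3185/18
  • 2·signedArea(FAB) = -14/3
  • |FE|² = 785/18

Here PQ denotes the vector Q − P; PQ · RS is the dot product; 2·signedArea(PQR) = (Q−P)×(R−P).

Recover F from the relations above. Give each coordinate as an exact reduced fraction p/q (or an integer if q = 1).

1. F_x = -31/6  [line -5·x + -13/3·y + 7/3 = 0 ∩ |FA|² = 3185/18]
2. F_y = 13/2  [line -5·x + -13/3·y + 7/3 = 0 ∩ |FA|² = 3185/18]
   → F = (-31/6, 13/2)

F = (-31/6, 13/2)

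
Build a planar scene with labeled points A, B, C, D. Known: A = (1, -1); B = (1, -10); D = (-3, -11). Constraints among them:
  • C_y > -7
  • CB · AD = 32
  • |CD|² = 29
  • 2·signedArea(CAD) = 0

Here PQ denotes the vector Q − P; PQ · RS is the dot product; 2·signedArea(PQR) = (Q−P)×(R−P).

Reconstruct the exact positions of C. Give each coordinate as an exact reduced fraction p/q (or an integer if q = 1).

1. C_x = -1  [2·signedArea(CAD) = 0 ∩ CB · AD = 32]
2. C_y = -6  [2·signedArea(CAD) = 0 ∩ CB · AD = 32]
   → C = (-1, -6)

C = (-1, -6)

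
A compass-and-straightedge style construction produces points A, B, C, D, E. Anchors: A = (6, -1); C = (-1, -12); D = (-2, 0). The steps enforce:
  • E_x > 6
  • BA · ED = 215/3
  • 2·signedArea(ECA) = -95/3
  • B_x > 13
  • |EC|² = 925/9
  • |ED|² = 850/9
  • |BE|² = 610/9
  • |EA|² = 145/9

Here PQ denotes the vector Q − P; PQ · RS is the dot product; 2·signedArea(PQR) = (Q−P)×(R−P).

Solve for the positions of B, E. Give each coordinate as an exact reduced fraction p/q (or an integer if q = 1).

1. E_x = 19/3  [line -11·x + 7·y + 314/3 = 0 ∩ |EC|² = 925/9]
2. E_y = -5  [line -11·x + 7·y + 314/3 = 0 ∩ |EC|² = 925/9]
   → E = (19/3, -5)
3. B_x = 14  [line 25/3·x + -5·y + -380/3 = 0 ∩ |BE|² = 610/9]
4. B_y = -2  [line 25/3·x + -5·y + -380/3 = 0 ∩ |BE|² = 610/9]
   → B = (14, -2)

B = (14, -2)
E = (19/3, -5)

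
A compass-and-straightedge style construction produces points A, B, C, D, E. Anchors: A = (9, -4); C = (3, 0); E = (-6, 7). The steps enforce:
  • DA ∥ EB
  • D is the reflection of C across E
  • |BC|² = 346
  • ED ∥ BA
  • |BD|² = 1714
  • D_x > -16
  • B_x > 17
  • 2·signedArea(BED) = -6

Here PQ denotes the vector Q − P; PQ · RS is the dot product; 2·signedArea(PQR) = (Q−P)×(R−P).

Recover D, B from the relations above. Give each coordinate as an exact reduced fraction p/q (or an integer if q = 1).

B = (18, -11)
D = (-15, 14)

1. D_x = -15  [D is the reflection of C across E]
2. D_y = 14  [D is the reflection of C across E]
   → D = (-15, 14)
3. B_x = 18  [ED ∥ BA ∩ DA ∥ EB]
4. B_y = -11  [ED ∥ BA ∩ DA ∥ EB]
   → B = (18, -11)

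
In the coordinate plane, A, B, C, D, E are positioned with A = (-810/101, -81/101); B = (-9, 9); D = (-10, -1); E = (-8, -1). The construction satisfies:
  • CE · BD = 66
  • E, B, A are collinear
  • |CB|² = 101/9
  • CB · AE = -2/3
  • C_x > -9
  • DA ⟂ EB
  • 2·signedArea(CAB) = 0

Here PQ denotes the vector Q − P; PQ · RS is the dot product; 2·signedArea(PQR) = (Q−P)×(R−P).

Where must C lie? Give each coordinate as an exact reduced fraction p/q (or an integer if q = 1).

1. C_x = -26/3  [2·signedArea(CAB) = 0 ∩ CE · BD = 66]
2. C_y = 17/3  [2·signedArea(CAB) = 0 ∩ CE · BD = 66]
   → C = (-26/3, 17/3)

C = (-26/3, 17/3)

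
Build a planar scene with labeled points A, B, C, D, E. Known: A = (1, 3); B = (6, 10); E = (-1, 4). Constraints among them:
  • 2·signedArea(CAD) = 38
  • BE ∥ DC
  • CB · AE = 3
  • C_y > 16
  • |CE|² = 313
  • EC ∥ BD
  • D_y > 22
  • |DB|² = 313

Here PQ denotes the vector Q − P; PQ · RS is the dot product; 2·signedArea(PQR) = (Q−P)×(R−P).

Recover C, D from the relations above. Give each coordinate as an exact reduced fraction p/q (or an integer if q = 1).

C = (11, 17)
D = (18, 23)

1. C_x = 11  [line 2·x + -1·y + -5 = 0 ∩ |CE|² = 313]
2. C_y = 17  [line 2·x + -1·y + -5 = 0 ∩ |CE|² = 313]
   → C = (11, 17)
3. D_x = 18  [2·signedArea(CAD) = 38 ∩ BE ∥ DC]
4. D_y = 23  [2·signedArea(CAD) = 38 ∩ BE ∥ DC]
   → D = (18, 23)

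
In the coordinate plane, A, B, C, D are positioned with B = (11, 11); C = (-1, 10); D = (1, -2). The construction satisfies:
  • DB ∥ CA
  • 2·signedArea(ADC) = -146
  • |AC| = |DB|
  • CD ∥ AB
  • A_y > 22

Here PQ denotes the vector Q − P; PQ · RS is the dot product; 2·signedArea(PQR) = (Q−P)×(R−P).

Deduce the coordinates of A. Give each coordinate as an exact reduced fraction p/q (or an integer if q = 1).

A = (9, 23)

1. A_x = 9  [CD ∥ AB ∩ DB ∥ CA]
2. A_y = 23  [CD ∥ AB ∩ DB ∥ CA]
   → A = (9, 23)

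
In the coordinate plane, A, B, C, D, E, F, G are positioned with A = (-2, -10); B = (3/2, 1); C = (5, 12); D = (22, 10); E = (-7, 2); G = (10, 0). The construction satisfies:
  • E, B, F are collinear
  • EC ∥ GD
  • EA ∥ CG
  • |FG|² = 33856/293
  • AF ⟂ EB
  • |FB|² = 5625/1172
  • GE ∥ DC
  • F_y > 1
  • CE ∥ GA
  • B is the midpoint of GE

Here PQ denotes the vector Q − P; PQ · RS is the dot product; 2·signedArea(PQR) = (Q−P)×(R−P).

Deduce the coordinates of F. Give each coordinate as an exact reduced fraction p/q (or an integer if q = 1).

F = (-198/293, 368/293)

1. F_x = -198/293  [E, B, F are collinear ∩ AF ⟂ EB]
2. F_y = 368/293  [E, B, F are collinear ∩ AF ⟂ EB]
   → F = (-198/293, 368/293)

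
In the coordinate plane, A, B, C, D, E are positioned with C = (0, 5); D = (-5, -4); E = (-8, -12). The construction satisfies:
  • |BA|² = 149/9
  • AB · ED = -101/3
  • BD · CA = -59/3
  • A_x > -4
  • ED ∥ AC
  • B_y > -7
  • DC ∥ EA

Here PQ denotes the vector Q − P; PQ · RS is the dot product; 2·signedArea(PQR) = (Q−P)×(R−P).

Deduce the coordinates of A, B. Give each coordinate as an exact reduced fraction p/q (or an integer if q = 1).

A = (-3, -3)
B = (-16/3, -19/3)

1. A_x = -3  [ED ∥ AC ∩ DC ∥ EA]
2. A_y = -3  [ED ∥ AC ∩ DC ∥ EA]
   → A = (-3, -3)
3. B_x = -16/3  [line 3·x + 8·y + 200/3 = 0 ∩ |BA|² = 149/9]
4. B_y = -19/3  [line 3·x + 8·y + 200/3 = 0 ∩ |BA|² = 149/9]
   → B = (-16/3, -19/3)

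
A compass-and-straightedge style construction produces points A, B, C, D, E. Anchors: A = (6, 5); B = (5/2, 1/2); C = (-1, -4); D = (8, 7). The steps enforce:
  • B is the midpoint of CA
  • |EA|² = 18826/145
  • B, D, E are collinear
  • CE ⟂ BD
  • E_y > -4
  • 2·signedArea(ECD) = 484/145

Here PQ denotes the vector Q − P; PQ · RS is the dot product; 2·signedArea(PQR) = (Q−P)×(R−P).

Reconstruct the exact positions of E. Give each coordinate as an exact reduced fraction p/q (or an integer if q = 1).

E = (-171/145, -558/145)

1. E_x = -171/145  [B, D, E are collinear ∩ CE ⟂ BD]
2. E_y = -558/145  [B, D, E are collinear ∩ CE ⟂ BD]
   → E = (-171/145, -558/145)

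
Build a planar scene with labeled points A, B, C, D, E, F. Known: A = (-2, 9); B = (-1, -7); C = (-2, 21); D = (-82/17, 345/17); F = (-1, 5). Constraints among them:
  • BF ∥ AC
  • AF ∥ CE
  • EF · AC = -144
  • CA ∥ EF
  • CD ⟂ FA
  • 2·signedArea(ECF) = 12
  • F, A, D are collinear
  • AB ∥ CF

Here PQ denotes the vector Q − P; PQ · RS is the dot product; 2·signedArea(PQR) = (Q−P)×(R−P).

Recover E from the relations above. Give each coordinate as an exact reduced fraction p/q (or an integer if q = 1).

E = (-1, 17)

1. E_x = -1  [CA ∥ EF ∩ AF ∥ CE]
2. E_y = 17  [CA ∥ EF ∩ AF ∥ CE]
   → E = (-1, 17)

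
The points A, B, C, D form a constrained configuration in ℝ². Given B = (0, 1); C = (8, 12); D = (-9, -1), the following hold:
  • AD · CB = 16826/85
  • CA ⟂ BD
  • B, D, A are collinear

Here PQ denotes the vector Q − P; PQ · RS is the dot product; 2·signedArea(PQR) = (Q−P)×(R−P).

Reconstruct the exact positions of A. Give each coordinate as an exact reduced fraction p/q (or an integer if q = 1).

A = (846/85, 273/85)

1. A_x = 846/85  [B, D, A are collinear ∩ CA ⟂ BD]
2. A_y = 273/85  [B, D, A are collinear ∩ CA ⟂ BD]
   → A = (846/85, 273/85)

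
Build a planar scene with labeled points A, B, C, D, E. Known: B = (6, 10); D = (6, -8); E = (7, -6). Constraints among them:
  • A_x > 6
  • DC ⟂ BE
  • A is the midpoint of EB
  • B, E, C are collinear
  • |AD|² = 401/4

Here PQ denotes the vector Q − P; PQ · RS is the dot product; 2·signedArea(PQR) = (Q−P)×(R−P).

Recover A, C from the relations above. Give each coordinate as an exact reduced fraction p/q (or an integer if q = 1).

A = (13/2, 2)
C = (1830/257, -2038/257)

1. A_x = 13/2  [A is the midpoint of EB]
2. A_y = 2  [A is the midpoint of EB]
   → A = (13/2, 2)
3. C_x = 1830/257  [B, E, C are collinear ∩ DC ⟂ BE]
4. C_y = -2038/257  [B, E, C are collinear ∩ DC ⟂ BE]
   → C = (1830/257, -2038/257)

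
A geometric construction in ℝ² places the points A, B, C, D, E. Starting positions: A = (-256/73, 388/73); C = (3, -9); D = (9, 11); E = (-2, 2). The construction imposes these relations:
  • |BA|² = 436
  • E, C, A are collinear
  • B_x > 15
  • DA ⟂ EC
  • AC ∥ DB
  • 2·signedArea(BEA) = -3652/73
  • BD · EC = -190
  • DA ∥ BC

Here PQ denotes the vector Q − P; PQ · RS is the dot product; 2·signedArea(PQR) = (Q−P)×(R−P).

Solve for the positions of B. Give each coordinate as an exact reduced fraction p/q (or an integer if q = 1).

B = (1132/73, -242/73)

1. B_x = 1132/73  [DA ∥ BC ∩ AC ∥ DB]
2. B_y = -242/73  [DA ∥ BC ∩ AC ∥ DB]
   → B = (1132/73, -242/73)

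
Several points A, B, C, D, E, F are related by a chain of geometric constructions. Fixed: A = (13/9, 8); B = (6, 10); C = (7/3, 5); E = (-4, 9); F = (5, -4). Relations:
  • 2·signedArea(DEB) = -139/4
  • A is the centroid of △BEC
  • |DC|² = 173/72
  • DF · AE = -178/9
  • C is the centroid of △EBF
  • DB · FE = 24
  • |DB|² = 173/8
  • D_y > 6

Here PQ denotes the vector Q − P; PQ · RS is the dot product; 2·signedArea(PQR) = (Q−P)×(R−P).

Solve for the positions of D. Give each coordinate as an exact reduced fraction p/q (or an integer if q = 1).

1. D_x = 13/4  [2·signedArea(DEB) = -139/4 ∩ DF · AE = -178/9]
2. D_y = 25/4  [2·signedArea(DEB) = -139/4 ∩ DF · AE = -178/9]
   → D = (13/4, 25/4)

D = (13/4, 25/4)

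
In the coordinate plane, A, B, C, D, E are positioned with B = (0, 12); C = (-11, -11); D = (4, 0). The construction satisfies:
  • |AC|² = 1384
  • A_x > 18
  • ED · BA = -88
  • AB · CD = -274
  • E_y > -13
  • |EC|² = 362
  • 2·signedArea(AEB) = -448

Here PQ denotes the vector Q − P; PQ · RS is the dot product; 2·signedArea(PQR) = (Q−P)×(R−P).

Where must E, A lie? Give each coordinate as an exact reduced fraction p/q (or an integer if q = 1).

A = (19, 11)
E = (8, -12)

1. A_x = 19  [line -15·x + -11·y + 406 = 0 ∩ |AC|² = 1384]
2. A_y = 11  [line -15·x + -11·y + 406 = 0 ∩ |AC|² = 1384]
   → A = (19, 11)
3. E_x = 8  [ED · BA = -88 ∩ 2·signedArea(AEB) = -448]
4. E_y = -12  [ED · BA = -88 ∩ 2·signedArea(AEB) = -448]
   → E = (8, -12)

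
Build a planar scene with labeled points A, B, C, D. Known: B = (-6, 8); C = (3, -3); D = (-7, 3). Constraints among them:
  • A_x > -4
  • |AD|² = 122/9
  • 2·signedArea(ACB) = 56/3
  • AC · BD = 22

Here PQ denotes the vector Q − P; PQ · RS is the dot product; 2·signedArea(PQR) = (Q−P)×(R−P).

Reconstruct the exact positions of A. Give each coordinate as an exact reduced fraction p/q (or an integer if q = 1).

1. A_x = -10/3  [AC · BD = 22 ∩ 2·signedArea(ACB) = 56/3]
2. A_y = 8/3  [AC · BD = 22 ∩ 2·signedArea(ACB) = 56/3]
   → A = (-10/3, 8/3)

A = (-10/3, 8/3)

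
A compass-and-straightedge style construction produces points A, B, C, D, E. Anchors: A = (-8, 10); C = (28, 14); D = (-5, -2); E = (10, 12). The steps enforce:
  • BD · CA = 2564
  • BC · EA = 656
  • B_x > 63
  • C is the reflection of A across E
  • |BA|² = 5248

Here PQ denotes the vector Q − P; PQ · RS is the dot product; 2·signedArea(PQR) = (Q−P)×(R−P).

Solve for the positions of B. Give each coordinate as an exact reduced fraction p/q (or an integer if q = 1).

B = (64, 18)

1. B_x = 64  [line 36·x + 4·y + -2376 = 0 ∩ |BA|² = 5248]
2. B_y = 18  [line 36·x + 4·y + -2376 = 0 ∩ |BA|² = 5248]
   → B = (64, 18)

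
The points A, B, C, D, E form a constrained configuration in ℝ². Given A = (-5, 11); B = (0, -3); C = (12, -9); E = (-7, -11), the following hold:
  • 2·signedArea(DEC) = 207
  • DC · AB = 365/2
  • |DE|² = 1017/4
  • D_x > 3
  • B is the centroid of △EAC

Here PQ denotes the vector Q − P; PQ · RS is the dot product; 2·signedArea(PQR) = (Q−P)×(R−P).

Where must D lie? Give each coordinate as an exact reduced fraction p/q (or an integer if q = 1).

1. D_x = 7/2  [DC · AB = 365/2 ∩ 2·signedArea(DEC) = 207]
2. D_y = 1  [DC · AB = 365/2 ∩ 2·signedArea(DEC) = 207]
   → D = (7/2, 1)

D = (7/2, 1)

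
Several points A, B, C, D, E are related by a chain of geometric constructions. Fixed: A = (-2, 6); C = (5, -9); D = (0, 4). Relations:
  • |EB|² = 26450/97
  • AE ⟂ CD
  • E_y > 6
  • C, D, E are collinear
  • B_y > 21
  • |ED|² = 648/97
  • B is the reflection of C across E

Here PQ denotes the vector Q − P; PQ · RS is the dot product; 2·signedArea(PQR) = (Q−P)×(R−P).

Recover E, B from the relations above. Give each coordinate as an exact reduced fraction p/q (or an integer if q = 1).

1. E_x = -90/97  [C, D, E are collinear ∩ AE ⟂ CD]
2. E_y = 622/97  [C, D, E are collinear ∩ AE ⟂ CD]
   → E = (-90/97, 622/97)
3. B_x = -665/97  [B is the reflection of C across E]
4. B_y = 2117/97  [B is the reflection of C across E]
   → B = (-665/97, 2117/97)

B = (-665/97, 2117/97)
E = (-90/97, 622/97)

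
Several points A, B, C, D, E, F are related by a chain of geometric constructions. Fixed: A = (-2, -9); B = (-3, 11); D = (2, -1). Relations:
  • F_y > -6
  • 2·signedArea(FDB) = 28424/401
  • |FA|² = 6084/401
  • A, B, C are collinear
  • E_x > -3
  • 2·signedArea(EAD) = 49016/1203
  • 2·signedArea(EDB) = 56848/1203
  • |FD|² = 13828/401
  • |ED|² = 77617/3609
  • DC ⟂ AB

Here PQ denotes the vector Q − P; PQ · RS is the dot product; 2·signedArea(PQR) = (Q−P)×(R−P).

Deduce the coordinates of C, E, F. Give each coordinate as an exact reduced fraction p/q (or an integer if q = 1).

1. C_x = -958/401  [A, B, C are collinear ∩ DC ⟂ AB]
2. C_y = -489/401  [A, B, C are collinear ∩ DC ⟂ AB]
   → C = (-958/401, -489/401)
3. E_x = -2963/1203  [2·signedArea(EAD) = 49016/1203 ∩ 2·signedArea(EDB) = 56848/1203]
4. E_y = 313/1203  [2·signedArea(EAD) = 49016/1203 ∩ 2·signedArea(EDB) = 56848/1203]
   → E = (-2963/1203, 313/1203)
5. F_x = -880/401  [line -12·x + -5·y + -20805/401 = 0 ∩ |FA|² = 6084/401]
6. F_y = -2049/401  [line -12·x + -5·y + -20805/401 = 0 ∩ |FA|² = 6084/401]
   → F = (-880/401, -2049/401)

C = (-958/401, -489/401)
E = (-2963/1203, 313/1203)
F = (-880/401, -2049/401)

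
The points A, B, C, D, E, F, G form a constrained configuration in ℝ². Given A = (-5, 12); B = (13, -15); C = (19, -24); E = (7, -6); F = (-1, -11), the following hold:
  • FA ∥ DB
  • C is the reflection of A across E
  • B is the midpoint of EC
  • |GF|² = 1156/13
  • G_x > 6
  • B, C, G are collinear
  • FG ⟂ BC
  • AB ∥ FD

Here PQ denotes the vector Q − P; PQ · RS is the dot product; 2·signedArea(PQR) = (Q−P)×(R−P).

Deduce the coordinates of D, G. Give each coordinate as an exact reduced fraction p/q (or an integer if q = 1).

D = (17, -38)
G = (89/13, -75/13)

1. D_x = 17  [FA ∥ DB ∩ AB ∥ FD]
2. D_y = -38  [FA ∥ DB ∩ AB ∥ FD]
   → D = (17, -38)
3. G_x = 89/13  [B, C, G are collinear ∩ FG ⟂ BC]
4. G_y = -75/13  [B, C, G are collinear ∩ FG ⟂ BC]
   → G = (89/13, -75/13)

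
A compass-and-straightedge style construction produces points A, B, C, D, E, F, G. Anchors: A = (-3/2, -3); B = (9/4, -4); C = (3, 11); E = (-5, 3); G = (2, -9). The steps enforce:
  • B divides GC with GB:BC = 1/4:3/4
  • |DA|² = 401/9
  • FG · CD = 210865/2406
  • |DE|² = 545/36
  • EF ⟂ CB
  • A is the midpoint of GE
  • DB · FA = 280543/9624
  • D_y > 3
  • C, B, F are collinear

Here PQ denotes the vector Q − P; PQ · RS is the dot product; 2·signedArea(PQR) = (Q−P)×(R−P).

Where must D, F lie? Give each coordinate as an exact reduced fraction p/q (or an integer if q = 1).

D = (-7/6, 11/3)
F = (1035/401, 1051/401)

1. F_x = 1035/401  [C, B, F are collinear ∩ EF ⟂ CB]
2. F_y = 1051/401  [C, B, F are collinear ∩ EF ⟂ CB]
   → F = (1035/401, 1051/401)
3. D_x = -7/6  [DB · FA = 280543/9624 ∩ FG · CD = 210865/2406]
4. D_y = 11/3  [DB · FA = 280543/9624 ∩ FG · CD = 210865/2406]
   → D = (-7/6, 11/3)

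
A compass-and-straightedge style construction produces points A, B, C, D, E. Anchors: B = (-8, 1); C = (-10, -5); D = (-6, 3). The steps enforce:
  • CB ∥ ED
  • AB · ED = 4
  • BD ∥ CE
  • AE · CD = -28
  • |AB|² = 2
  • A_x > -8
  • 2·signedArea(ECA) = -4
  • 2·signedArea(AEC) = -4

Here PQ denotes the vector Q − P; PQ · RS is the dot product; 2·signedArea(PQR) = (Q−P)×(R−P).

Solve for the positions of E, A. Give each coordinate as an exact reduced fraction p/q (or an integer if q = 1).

1. E_x = -8  [CB ∥ ED ∩ BD ∥ CE]
2. E_y = -3  [CB ∥ ED ∩ BD ∥ CE]
   → E = (-8, -3)
3. A_x = -7  [AB · ED = 4 ∩ 2·signedArea(ECA) = -4]
4. A_y = 0  [AB · ED = 4 ∩ 2·signedArea(ECA) = -4]
   → A = (-7, 0)

A = (-7, 0)
E = (-8, -3)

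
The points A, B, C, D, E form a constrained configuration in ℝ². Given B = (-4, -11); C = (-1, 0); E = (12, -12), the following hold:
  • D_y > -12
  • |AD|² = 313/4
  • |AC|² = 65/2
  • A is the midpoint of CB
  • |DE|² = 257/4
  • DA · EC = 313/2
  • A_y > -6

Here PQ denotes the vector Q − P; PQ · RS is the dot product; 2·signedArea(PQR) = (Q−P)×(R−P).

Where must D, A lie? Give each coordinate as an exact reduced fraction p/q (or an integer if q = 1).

A = (-5/2, -11/2)
D = (4, -23/2)

1. A_x = -5/2  [A is the midpoint of CB]
2. A_y = -11/2  [A is the midpoint of CB]
   → A = (-5/2, -11/2)
3. D_x = 4  [line 13·x + -12·y + -190 = 0 ∩ |AD|² = 313/4]
4. D_y = -23/2  [line 13·x + -12·y + -190 = 0 ∩ |AD|² = 313/4]
   → D = (4, -23/2)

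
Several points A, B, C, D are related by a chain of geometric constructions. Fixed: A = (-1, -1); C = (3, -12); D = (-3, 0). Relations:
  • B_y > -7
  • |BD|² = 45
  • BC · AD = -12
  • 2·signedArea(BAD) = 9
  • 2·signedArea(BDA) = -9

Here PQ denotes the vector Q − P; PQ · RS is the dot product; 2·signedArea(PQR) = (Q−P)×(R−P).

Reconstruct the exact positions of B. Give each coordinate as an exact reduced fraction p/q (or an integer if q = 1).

1. B_x = 0  [2·signedArea(BDA) = -9 ∩ BC · AD = -12]
2. B_y = -6  [2·signedArea(BDA) = -9 ∩ BC · AD = -12]
   → B = (0, -6)

B = (0, -6)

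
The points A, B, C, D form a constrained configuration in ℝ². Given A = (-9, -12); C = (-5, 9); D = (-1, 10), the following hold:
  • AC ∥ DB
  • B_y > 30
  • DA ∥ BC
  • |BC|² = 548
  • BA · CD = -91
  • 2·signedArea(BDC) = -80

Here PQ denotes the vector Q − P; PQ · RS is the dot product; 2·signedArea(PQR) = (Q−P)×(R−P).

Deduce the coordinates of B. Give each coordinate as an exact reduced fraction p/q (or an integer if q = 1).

1. B_x = 3  [DA ∥ BC ∩ AC ∥ DB]
2. B_y = 31  [DA ∥ BC ∩ AC ∥ DB]
   → B = (3, 31)

B = (3, 31)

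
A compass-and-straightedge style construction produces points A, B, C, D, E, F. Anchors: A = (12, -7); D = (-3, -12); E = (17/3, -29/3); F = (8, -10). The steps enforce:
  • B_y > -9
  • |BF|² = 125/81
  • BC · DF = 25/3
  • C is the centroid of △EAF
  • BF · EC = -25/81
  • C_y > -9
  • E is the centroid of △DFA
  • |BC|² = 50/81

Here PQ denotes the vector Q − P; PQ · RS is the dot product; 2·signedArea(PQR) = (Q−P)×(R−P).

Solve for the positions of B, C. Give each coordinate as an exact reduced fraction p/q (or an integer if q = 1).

B = (70/9, -79/9)
C = (77/9, -80/9)

1. C_x = 77/9  [C is the centroid of △EAF]
2. C_y = -80/9  [C is the centroid of △EAF]
   → C = (77/9, -80/9)
3. B_x = 70/9  [BF · EC = -25/81 ∩ BC · DF = 25/3]
4. B_y = -79/9  [BF · EC = -25/81 ∩ BC · DF = 25/3]
   → B = (70/9, -79/9)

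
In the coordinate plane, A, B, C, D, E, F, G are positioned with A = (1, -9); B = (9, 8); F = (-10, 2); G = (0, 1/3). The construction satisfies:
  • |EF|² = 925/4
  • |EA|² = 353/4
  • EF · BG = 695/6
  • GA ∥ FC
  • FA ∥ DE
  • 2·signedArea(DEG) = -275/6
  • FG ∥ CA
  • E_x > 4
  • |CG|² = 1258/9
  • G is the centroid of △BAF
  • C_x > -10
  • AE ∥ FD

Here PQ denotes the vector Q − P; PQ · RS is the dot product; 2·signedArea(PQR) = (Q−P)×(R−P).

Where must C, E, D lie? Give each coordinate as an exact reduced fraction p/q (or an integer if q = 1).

1. C_x = -9  [FG ∥ CA ∩ GA ∥ FC]
2. C_y = -22/3  [FG ∥ CA ∩ GA ∥ FC]
   → C = (-9, -22/3)
3. E_x = 5  [line 9·x + 23/3·y + -247/6 = 0 ∩ |EF|² = 925/4]
4. E_y = -1/2  [line 9·x + 23/3·y + -247/6 = 0 ∩ |EF|² = 925/4]
   → E = (5, -1/2)
5. D_x = -6  [FA ∥ DE ∩ AE ∥ FD]
6. D_y = 21/2  [FA ∥ DE ∩ AE ∥ FD]
   → D = (-6, 21/2)

C = (-9, -22/3)
D = (-6, 21/2)
E = (5, -1/2)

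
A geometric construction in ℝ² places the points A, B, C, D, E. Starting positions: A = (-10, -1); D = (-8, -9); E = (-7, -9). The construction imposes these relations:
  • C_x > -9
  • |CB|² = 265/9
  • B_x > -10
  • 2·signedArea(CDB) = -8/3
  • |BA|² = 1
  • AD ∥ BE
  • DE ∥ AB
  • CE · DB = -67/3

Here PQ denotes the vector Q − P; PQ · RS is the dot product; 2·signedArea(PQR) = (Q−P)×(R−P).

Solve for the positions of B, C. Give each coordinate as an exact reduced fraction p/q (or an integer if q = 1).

B = (-9, -1)
C = (-8, -19/3)

1. B_x = -9  [AD ∥ BE ∩ DE ∥ AB]
2. B_y = -1  [AD ∥ BE ∩ DE ∥ AB]
   → B = (-9, -1)
3. C_x = -8  [2·signedArea(CDB) = -8/3 ∩ CE · DB = -67/3]
4. C_y = -19/3  [2·signedArea(CDB) = -8/3 ∩ CE · DB = -67/3]
   → C = (-8, -19/3)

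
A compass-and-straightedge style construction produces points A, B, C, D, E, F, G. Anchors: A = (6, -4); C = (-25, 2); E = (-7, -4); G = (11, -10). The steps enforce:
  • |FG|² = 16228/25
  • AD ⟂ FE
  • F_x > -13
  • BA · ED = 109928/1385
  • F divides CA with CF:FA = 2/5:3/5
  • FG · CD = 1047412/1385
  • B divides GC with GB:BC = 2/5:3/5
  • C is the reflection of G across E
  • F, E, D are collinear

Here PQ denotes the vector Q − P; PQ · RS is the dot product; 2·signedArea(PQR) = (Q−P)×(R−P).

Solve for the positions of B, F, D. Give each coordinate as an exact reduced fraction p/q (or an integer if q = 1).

B = (-17/5, -26/5)
D = (609/277, -2746/277)
F = (-63/5, -2/5)

1. B_x = -17/5  [B divides GC with GB:BC = 2/5:3/5]
2. B_y = -26/5  [B divides GC with GB:BC = 2/5:3/5]
   → B = (-17/5, -26/5)
3. F_x = -63/5  [F divides CA with CF:FA = 2/5:3/5]
4. F_y = -2/5  [F divides CA with CF:FA = 2/5:3/5]
   → F = (-63/5, -2/5)
5. D_x = 609/277  [F, E, D are collinear ∩ AD ⟂ FE]
6. D_y = -2746/277  [F, E, D are collinear ∩ AD ⟂ FE]
   → D = (609/277, -2746/277)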